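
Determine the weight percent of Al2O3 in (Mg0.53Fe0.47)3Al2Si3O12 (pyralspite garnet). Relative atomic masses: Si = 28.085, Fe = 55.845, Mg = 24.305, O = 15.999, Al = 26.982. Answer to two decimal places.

22.78 wt%

Formula mass = 447.593 g/mol.
2 Al → 1.0000 mol Al2O3 per formula unit; M(Al2O3) = 101.961, so Al2O3 mass = 101.961 g.
101.961/447.593 × 100 = 22.78 wt%.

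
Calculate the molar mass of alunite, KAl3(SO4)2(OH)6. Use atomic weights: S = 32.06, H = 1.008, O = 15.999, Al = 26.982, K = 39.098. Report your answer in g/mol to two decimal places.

414.20 g/mol

K: 1 × 39.098 = 39.0980
Al: 3 × 26.982 = 80.9460
S: 2 × 32.06 = 64.1200
O: 14 × 15.999 = 223.9860
H: 6 × 1.008 = 6.0480
Summing the contributions gives the formula mass.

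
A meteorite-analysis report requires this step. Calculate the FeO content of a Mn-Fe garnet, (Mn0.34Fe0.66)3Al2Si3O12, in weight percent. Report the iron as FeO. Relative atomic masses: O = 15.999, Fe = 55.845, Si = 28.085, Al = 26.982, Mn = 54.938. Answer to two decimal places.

28.63 wt%

M((Mn0.34Fe0.66)3Al2Si3O12) = 496.817 g/mol; M(FeO) = 71.844 g/mol.
Moles FeO per formula unit = 1.98 Fe ÷ 1 = 1.9800.
FeO fraction = (1.9800 × 71.844) / 496.817 = 142.251/496.817 = 0.2863.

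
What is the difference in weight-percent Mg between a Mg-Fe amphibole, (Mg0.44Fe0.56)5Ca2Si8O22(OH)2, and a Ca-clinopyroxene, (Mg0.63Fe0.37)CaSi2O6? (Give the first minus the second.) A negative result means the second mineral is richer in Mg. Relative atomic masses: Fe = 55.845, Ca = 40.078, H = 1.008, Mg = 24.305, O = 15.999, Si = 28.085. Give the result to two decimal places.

First mineral: 53.471 g Mg in 900.665 g formula = 5.94 wt% Mg.
Second mineral: 15.312 g Mg in 228.217 g formula = 6.71 wt% Mg.
5.94% − 6.71% gives a difference of -0.77 percentage points.

-0.77 percentage points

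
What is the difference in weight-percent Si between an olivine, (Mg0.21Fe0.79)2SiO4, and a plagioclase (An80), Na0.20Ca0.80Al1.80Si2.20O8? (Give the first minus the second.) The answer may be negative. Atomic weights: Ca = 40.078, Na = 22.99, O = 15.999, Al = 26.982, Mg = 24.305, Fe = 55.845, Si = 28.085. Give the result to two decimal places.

Si in (Mg0.21Fe0.79)2SiO4: molar mass 190.524 g/mol; 1×28.085 = 28.085 g → 14.74 wt%.
Si in Na0.20Ca0.80Al1.80Si2.20O8: molar mass 275.007 g/mol; 2.20×28.085 = 61.787 g → 22.47 wt%.
Difference = 14.74 − 22.47 = -7.73 percentage points.

-7.73 percentage points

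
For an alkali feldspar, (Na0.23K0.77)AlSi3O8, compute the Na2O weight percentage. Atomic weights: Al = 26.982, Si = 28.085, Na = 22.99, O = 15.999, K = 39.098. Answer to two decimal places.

2.60 wt%

M((Na0.23K0.77)AlSi3O8) = 274.622 g/mol; M(Na2O) = 61.979 g/mol.
Moles Na2O per formula unit = 0.23 Na ÷ 2 = 0.1150.
Na2O fraction = (0.1150 × 61.979) / 274.622 = 7.128/274.622 = 0.0260.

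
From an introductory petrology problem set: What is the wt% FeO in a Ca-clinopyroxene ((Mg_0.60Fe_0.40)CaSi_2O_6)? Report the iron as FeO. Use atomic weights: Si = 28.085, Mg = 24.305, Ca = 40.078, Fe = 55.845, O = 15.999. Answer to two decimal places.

12.54 wt%

Molar mass of (Mg_0.60Fe_0.40)CaSi_2O_6 = 0.60*24.305 + 0.40*55.845 + 1*40.078 + 2*28.085 + 6*15.999 = 229.163 g/mol.
Each formula unit contains 0.40 Fe, equivalent to 0.40/1 = 0.4000 mol FeO.
M(FeO) = 1×55.845 + 1×15.999 = 71.844 g/mol.
Mass of FeO per formula unit = 0.4000 × 71.844 = 28.738 g.
FeO wt% = 28.738 / 229.163 × 100 = 12.54%.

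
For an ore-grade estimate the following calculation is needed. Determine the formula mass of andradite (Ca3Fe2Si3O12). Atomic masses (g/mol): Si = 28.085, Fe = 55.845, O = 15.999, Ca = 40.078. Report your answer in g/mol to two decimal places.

508.17 g/mol

Ca: 3 × 40.078 = 120.2340
Fe: 2 × 55.845 = 111.6900
Si: 3 × 28.085 = 84.2550
O: 12 × 15.999 = 191.9880
Summing the contributions gives the formula mass.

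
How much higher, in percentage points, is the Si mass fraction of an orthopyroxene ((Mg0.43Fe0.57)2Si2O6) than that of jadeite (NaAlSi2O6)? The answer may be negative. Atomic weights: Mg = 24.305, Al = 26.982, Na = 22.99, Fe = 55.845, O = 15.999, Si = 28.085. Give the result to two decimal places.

M((Mg0.43Fe0.57)2Si2O6) = 236.730 g/mol, so wt% Si = 56.170/236.730 × 100 = 23.73%.
M(NaAlSi2O6) = 202.136 g/mol, so wt% Si = 56.170/202.136 × 100 = 27.79%.
23.73 − 27.79 = -4.06 pp.

-4.06 percentage points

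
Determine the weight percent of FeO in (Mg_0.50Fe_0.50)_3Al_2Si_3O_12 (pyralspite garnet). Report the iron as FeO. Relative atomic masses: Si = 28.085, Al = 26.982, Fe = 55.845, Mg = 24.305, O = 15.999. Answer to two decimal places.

Molar mass of (Mg_0.50Fe_0.50)_3Al_2Si_3O_12 = 1.50·24.305 + 1.50·55.845 + 2·26.982 + 3·28.085 + 12·15.999 = 450.432 g/mol.
Each formula unit contains 1.50 Fe, equivalent to 1.50/1 = 1.5000 mol FeO.
M(FeO) = 1×55.845 + 1×15.999 = 71.844 g/mol.
Mass of FeO per formula unit = 1.5000 × 71.844 = 107.766 g.
FeO wt% = 107.766 / 450.432 × 100 = 23.93%.

23.93 wt%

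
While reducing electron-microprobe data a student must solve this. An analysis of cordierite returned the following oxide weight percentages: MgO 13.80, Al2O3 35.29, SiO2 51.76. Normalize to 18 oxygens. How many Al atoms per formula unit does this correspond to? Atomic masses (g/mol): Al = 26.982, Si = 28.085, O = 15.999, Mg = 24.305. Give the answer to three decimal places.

4.015 Al apfu

MgO (M=40.304): mol = 0.34240; Mg = 0.34240, O = 0.34240.
Al2O3 (M=101.961): mol = 0.34611; Al = 0.69222, O = 1.03833.
SiO2 (M=60.083): mol = 0.86147; Si = 0.86147, O = 1.72294.
ΣO = 3.10367; factor = 18/ΣO = 5.79959.
Al apfu = 0.69222 × 5.79959 = 4.015.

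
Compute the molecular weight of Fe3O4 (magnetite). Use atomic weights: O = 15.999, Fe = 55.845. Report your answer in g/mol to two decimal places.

Fe: 3 × 55.845 = 167.5350
O: 4 × 15.999 = 63.9960
Summing the contributions gives the formula mass.

231.53 g/mol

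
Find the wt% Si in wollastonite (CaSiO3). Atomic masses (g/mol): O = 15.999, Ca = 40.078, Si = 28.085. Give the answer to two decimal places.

Molar mass of CaSiO3: 1×40.078 + 1×28.085 + 3×15.999 = 116.160 g/mol.
Mass of Si per formula unit: 1 × 28.085 = 28.085 g.
Weight fraction Si = 28.085 / 116.160 = 0.2418.

24.18 mass %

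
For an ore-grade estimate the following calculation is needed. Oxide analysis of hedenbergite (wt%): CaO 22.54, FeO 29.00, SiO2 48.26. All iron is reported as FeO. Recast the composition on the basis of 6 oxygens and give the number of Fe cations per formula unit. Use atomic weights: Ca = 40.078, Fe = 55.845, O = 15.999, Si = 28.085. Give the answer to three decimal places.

CaO: 22.54/56.077 = 0.40195 mol → 0.40195 mol Ca, 0.40195 mol O.
FeO: 29.00/71.844 = 0.40365 mol → 0.40365 mol Fe, 0.40365 mol O.
SiO2: 48.26/60.083 = 0.80322 mol → 0.80322 mol Si, 1.60644 mol O.
Total oxygen = 2.41204 mol. Normalization factor = 6/2.41204 = 2.48752.
Fe per 6 O = 0.40365 × 2.48752 = 1.004.

1.004 Fe apfu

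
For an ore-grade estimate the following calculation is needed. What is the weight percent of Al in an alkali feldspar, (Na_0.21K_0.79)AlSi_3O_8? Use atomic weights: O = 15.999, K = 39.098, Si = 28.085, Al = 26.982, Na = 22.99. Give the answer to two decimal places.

Formula mass = 0.21*22.99 + 0.79*39.098 + 1*26.982 + 3*28.085 + 8*15.999 = 274.944 g/mol, of which 26.982 g is Al.
So Al makes up 26.982/274.944 = 0.0981 of the mass, i.e. 9.81%.

9.81 mass %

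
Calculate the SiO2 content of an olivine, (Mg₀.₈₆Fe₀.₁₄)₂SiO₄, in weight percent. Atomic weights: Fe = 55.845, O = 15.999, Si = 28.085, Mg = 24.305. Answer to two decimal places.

M((Mg₀.₈₆Fe₀.₁₄)₂SiO₄) = 149.522 g/mol; M(SiO2) = 60.083 g/mol.
Moles SiO2 per formula unit = 1 Si ÷ 1 = 1.0000.
SiO2 fraction = (1.0000 × 60.083) / 149.522 = 60.083/149.522 = 0.4018.

40.18 wt%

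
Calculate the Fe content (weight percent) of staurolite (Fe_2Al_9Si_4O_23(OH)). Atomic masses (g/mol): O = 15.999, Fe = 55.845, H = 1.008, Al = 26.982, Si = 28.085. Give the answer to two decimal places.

Molar mass of Fe_2Al_9Si_4O_23(OH): 2·55.845 + 9·26.982 + 4·28.085 + 24·15.999 + 1·1.008 = 851.852 g/mol.
Mass of Fe per formula unit: 2 × 55.845 = 111.690 g.
Weight fraction Fe = 111.690 / 851.852 = 0.1311.

13.11 weight percent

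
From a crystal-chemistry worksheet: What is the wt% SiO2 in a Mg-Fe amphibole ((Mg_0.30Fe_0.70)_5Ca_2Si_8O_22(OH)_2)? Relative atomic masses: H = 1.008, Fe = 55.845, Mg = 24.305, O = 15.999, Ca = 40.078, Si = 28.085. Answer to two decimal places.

M((Mg_0.30Fe_0.70)_5Ca_2Si_8O_22(OH)_2) = 922.743 g/mol; M(SiO2) = 60.083 g/mol.
Moles SiO2 per formula unit = 8 Si ÷ 1 = 8.0000.
SiO2 fraction = (8.0000 × 60.083) / 922.743 = 480.664/922.743 = 0.5209.

52.09 wt%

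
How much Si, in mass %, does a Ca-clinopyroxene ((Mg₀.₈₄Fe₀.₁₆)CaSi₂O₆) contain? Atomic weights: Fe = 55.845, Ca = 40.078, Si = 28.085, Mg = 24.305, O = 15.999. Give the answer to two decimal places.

Formula mass = 0.84·24.305 + 0.16·55.845 + 1·40.078 + 2·28.085 + 6·15.999 = 221.593 g/mol, of which 56.170 g is Si.
So Si makes up 56.170/221.593 = 0.2535 of the mass, i.e. 25.35%.

25.35 mass %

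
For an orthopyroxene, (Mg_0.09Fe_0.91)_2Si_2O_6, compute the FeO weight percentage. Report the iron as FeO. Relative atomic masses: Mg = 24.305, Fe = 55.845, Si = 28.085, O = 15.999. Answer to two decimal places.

50.65 wt%

M((Mg_0.09Fe_0.91)_2Si_2O_6) = 258.177 g/mol; M(FeO) = 71.844 g/mol.
Moles FeO per formula unit = 1.82 Fe ÷ 1 = 1.8200.
FeO fraction = (1.8200 × 71.844) / 258.177 = 130.756/258.177 = 0.5065.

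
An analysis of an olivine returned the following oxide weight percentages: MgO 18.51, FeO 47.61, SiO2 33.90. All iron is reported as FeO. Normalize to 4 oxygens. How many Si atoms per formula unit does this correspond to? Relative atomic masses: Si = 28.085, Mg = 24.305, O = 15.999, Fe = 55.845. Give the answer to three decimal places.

18.51 wt% MgO ÷ 40.304 g/mol = 0.45926 mol, giving 0.45926 Mg and 0.45926 O.
47.61 wt% FeO ÷ 71.844 g/mol = 0.66269 mol, giving 0.66269 Fe and 0.66269 O.
33.90 wt% SiO2 ÷ 60.083 g/mol = 0.56422 mol, giving 0.56422 Si and 1.12844 O.
Oxygen sums to 2.25039; scaling by 4/2.25039 = 1.77747 puts the formula on 4 O.
Si: 0.56422 × 1.77747 = 1.003 atoms per formula unit.

1.003 Si apfu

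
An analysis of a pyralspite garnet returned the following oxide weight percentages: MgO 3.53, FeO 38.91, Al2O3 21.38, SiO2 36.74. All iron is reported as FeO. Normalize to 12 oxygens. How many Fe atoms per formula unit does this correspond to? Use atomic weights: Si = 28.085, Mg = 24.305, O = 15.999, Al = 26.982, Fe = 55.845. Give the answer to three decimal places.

MgO: 3.53/40.304 = 0.08758 mol → 0.08758 mol Mg, 0.08758 mol O.
FeO: 38.91/71.844 = 0.54159 mol → 0.54159 mol Fe, 0.54159 mol O.
Al2O3: 21.38/101.961 = 0.20969 mol → 0.41938 mol Al, 0.62907 mol O.
SiO2: 36.74/60.083 = 0.61149 mol → 0.61149 mol Si, 1.22298 mol O.
Total oxygen = 2.48122 mol. Normalization factor = 12/2.48122 = 4.83633.
Fe per 12 O = 0.54159 × 4.83633 = 2.619.

2.619 Fe apfu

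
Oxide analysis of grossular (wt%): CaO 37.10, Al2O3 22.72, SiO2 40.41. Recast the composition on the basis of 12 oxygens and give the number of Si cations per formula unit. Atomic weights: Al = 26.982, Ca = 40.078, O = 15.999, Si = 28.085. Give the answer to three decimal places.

3.017 Si apfu

37.10 wt% CaO ÷ 56.077 g/mol = 0.66159 mol, giving 0.66159 Ca and 0.66159 O.
22.72 wt% Al2O3 ÷ 101.961 g/mol = 0.22283 mol, giving 0.44566 Al and 0.66849 O.
40.41 wt% SiO2 ÷ 60.083 g/mol = 0.67257 mol, giving 0.67257 Si and 1.34514 O.
Oxygen sums to 2.67522; scaling by 12/2.67522 = 4.48561 puts the formula on 12 O.
Si: 0.67257 × 4.48561 = 3.017 atoms per formula unit.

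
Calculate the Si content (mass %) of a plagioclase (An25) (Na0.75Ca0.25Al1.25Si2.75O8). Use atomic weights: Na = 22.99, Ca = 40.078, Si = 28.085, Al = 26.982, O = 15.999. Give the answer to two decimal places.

29.01 mass %

M(Na0.75Ca0.25Al1.25Si2.75O8) = 266.215 g/mol.
Si contributes 2.75 × 28.085 = 77.234 g per mole.
77.234/266.215 = 0.2901 → 29.01%.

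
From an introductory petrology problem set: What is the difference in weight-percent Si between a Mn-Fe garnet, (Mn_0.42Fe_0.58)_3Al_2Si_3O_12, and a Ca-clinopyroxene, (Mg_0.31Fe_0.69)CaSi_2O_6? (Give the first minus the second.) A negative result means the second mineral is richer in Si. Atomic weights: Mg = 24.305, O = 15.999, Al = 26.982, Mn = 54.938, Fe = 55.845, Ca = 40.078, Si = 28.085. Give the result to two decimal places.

-6.60 percentage points

Si in (Mn_0.42Fe_0.58)_3Al_2Si_3O_12: molar mass 496.599 g/mol; 3×28.085 = 84.255 g → 16.97 wt%.
Si in (Mg_0.31Fe_0.69)CaSi_2O_6: molar mass 238.310 g/mol; 2×28.085 = 56.170 g → 23.57 wt%.
Difference = 16.97 − 23.57 = -6.60 percentage points.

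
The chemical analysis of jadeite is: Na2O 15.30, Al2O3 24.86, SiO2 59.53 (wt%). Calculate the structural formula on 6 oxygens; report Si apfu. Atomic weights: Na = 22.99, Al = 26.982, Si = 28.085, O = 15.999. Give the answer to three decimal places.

2.008 Si apfu

Na2O (M=61.979): mol = 0.24686; Na = 0.49372, O = 0.24686.
Al2O3 (M=101.961): mol = 0.24382; Al = 0.48764, O = 0.73146.
SiO2 (M=60.083): mol = 0.99080; Si = 0.99080, O = 1.98160.
ΣO = 2.95992; factor = 6/ΣO = 2.02708.
Si apfu = 0.99080 × 2.02708 = 2.008.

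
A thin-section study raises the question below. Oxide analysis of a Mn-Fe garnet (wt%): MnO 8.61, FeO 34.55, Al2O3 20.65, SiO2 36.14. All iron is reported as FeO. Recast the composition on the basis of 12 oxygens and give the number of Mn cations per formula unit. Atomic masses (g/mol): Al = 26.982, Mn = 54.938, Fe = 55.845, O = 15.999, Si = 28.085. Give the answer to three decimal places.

MnO (M=70.937): mol = 0.12138; Mn = 0.12138, O = 0.12138.
FeO (M=71.844): mol = 0.48090; Fe = 0.48090, O = 0.48090.
Al2O3 (M=101.961): mol = 0.20253; Al = 0.40506, O = 0.60759.
SiO2 (M=60.083): mol = 0.60150; Si = 0.60150, O = 1.20300.
ΣO = 2.41287; factor = 12/ΣO = 4.97333.
Mn apfu = 0.12138 × 4.97333 = 0.604.

0.604 Mn apfu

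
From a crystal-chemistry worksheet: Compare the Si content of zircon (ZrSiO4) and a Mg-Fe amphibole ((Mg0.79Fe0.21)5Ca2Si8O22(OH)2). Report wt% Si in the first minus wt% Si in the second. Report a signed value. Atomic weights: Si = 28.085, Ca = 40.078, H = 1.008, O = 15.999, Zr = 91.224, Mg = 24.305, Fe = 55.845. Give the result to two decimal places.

-11.25 percentage points

First mineral: 28.085 g Si in 183.305 g formula = 15.32 wt% Si.
Second mineral: 224.680 g Si in 845.470 g formula = 26.57 wt% Si.
15.32% − 26.57% gives a difference of -11.25 percentage points.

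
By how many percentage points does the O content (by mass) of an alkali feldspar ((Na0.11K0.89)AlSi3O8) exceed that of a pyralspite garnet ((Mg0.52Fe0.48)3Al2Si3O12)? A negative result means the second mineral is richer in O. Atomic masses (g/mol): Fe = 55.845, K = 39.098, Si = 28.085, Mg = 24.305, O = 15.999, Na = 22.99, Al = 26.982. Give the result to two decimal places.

3.48 percentage points

First mineral: 127.992 g O in 276.555 g formula = 46.28 wt% O.
Second mineral: 191.988 g O in 448.540 g formula = 42.80 wt% O.
46.28% − 42.80% gives a difference of 3.48 percentage points.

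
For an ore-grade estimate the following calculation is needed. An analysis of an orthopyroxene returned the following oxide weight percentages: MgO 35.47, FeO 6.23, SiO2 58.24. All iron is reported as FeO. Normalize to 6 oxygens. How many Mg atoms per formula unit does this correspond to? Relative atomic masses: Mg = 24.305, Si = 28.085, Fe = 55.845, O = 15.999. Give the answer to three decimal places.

MgO: 35.47/40.304 = 0.88006 mol → 0.88006 mol Mg, 0.88006 mol O.
FeO: 6.23/71.844 = 0.08672 mol → 0.08672 mol Fe, 0.08672 mol O.
SiO2: 58.24/60.083 = 0.96933 mol → 0.96933 mol Si, 1.93866 mol O.
Total oxygen = 2.90544 mol. Normalization factor = 6/2.90544 = 2.06509.
Mg per 6 O = 0.88006 × 2.06509 = 1.817.

1.817 Mg apfu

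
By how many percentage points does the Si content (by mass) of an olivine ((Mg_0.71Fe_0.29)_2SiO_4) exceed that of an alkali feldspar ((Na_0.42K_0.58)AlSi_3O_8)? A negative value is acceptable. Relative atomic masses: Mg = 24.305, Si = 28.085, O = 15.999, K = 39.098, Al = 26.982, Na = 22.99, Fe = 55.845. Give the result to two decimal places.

-13.36 percentage points

First mineral: 28.085 g Si in 158.984 g formula = 17.67 wt% Si.
Second mineral: 84.255 g Si in 271.562 g formula = 31.03 wt% Si.
17.67% − 31.03% gives a difference of -13.36 percentage points.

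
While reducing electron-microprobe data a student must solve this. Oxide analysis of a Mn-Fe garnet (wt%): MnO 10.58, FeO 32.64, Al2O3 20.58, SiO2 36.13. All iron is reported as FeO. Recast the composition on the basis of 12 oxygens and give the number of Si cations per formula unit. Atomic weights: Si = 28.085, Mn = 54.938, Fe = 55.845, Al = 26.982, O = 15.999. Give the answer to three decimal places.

2.992 Si apfu

10.58 wt% MnO ÷ 70.937 g/mol = 0.14915 mol, giving 0.14915 Mn and 0.14915 O.
32.64 wt% FeO ÷ 71.844 g/mol = 0.45432 mol, giving 0.45432 Fe and 0.45432 O.
20.58 wt% Al2O3 ÷ 101.961 g/mol = 0.20184 mol, giving 0.40368 Al and 0.60552 O.
36.13 wt% SiO2 ÷ 60.083 g/mol = 0.60133 mol, giving 0.60133 Si and 1.20266 O.
Oxygen sums to 2.41165; scaling by 12/2.41165 = 4.97585 puts the formula on 12 O.
Si: 0.60133 × 4.97585 = 2.992 atoms per formula unit.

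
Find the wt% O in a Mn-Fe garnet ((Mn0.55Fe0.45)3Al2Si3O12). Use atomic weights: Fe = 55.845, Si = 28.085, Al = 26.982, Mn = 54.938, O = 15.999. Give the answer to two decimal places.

M((Mn0.55Fe0.45)3Al2Si3O12) = 496.245 g/mol.
O contributes 12 × 15.999 = 191.988 g per mole.
191.988/496.245 = 0.3869 → 38.69%.

38.69 mass %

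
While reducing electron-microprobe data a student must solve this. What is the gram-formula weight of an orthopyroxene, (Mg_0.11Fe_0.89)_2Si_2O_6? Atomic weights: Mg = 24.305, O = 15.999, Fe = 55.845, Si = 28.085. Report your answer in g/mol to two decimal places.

Mg: 0.22 × 24.305 = 5.3471
Fe: 1.78 × 55.845 = 99.4041
Si: 2 × 28.085 = 56.1700
O: 6 × 15.999 = 95.9940
Summing the contributions gives the formula mass.

256.92 g/mol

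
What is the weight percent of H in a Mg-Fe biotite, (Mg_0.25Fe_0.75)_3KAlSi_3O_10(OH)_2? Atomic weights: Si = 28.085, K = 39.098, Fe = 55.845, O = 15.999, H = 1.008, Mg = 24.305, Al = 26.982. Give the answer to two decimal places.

0.41 weight percent

M((Mg_0.25Fe_0.75)_3KAlSi_3O_10(OH)_2) = 488.219 g/mol.
H contributes 2 × 1.008 = 2.016 g per mole.
2.016/488.219 = 0.0041 → 0.41%.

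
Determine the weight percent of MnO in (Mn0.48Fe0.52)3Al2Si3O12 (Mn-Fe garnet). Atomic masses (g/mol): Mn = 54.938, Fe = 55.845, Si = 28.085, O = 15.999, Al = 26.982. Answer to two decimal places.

20.58 wt%

M((Mn0.48Fe0.52)3Al2Si3O12) = 496.436 g/mol; M(MnO) = 70.937 g/mol.
Moles MnO per formula unit = 1.44 Mn ÷ 1 = 1.4400.
MnO fraction = (1.4400 × 70.937) / 496.436 = 102.149/496.436 = 0.2058.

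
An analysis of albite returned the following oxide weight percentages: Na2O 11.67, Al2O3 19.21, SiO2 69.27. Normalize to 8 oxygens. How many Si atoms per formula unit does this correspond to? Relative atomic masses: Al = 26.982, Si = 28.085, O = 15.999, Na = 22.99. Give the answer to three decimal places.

3.015 Si apfu

Na2O (M=61.979): mol = 0.18829; Na = 0.37658, O = 0.18829.
Al2O3 (M=101.961): mol = 0.18841; Al = 0.37682, O = 0.56523.
SiO2 (M=60.083): mol = 1.15291; Si = 1.15291, O = 2.30582.
ΣO = 3.05934; factor = 8/ΣO = 2.61494.
Si apfu = 1.15291 × 2.61494 = 3.015.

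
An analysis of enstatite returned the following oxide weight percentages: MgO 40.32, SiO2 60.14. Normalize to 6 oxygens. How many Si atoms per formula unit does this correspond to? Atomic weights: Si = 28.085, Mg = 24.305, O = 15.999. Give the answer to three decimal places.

2.000 Si apfu

MgO: 40.32/40.304 = 1.00040 mol → 1.00040 mol Mg, 1.00040 mol O.
SiO2: 60.14/60.083 = 1.00095 mol → 1.00095 mol Si, 2.00190 mol O.
Total oxygen = 3.00230 mol. Normalization factor = 6/3.00230 = 1.99847.
Si per 6 O = 1.00095 × 1.99847 = 2.000.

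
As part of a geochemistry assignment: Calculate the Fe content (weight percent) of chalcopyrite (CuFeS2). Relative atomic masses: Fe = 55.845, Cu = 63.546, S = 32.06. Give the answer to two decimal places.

30.43 weight percent

Molar mass of CuFeS2: 1×63.546 + 1×55.845 + 2×32.06 = 183.511 g/mol.
Mass of Fe per formula unit: 1 × 55.845 = 55.845 g.
Weight fraction Fe = 55.845 / 183.511 = 0.3043.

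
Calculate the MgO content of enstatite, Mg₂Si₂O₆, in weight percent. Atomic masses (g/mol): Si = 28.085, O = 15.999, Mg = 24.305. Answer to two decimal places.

40.15 wt%

Molar mass of Mg₂Si₂O₆ = 2·24.305 + 2·28.085 + 6·15.999 = 200.774 g/mol.
Each formula unit contains 2 Mg, equivalent to 2/1 = 2.0000 mol MgO.
M(MgO) = 1×24.305 + 1×15.999 = 40.304 g/mol.
Mass of MgO per formula unit = 2.0000 × 40.304 = 80.608 g.
MgO wt% = 80.608 / 200.774 × 100 = 40.15%.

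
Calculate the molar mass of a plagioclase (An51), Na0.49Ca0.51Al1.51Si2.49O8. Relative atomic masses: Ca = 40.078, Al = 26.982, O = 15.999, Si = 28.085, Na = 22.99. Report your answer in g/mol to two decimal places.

270.37 g/mol

M = 0.49(22.99) + 0.51(40.078) + 1.51(26.982) + 2.49(28.085) + 8(15.999)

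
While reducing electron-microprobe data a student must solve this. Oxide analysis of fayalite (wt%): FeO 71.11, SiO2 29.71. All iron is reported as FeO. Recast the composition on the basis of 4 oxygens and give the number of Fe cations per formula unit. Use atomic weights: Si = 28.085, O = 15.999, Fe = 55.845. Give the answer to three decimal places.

2.001 Fe apfu

FeO: 71.11/71.844 = 0.98978 mol → 0.98978 mol Fe, 0.98978 mol O.
SiO2: 29.71/60.083 = 0.49448 mol → 0.49448 mol Si, 0.98896 mol O.
Total oxygen = 1.97874 mol. Normalization factor = 4/1.97874 = 2.02149.
Fe per 4 O = 0.98978 × 2.02149 = 2.001.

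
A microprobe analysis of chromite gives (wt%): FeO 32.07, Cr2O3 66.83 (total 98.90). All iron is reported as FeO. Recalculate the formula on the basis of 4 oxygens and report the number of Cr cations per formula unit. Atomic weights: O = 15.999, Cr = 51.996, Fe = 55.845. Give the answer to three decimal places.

1.992 Cr apfu

FeO: 32.07/71.844 = 0.44638 mol → 0.44638 mol Fe, 0.44638 mol O.
Cr2O3: 66.83/151.989 = 0.43970 mol → 0.87940 mol Cr, 1.31910 mol O.
Total oxygen = 1.76548 mol. Normalization factor = 4/1.76548 = 2.26567.
Cr per 4 O = 0.87940 × 2.26567 = 1.992.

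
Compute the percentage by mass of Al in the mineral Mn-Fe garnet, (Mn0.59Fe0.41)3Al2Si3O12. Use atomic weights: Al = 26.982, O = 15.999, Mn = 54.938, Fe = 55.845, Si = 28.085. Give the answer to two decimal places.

Molar mass of (Mn0.59Fe0.41)3Al2Si3O12: 1.77*54.938 + 1.23*55.845 + 2*26.982 + 3*28.085 + 12*15.999 = 496.137 g/mol.
Mass of Al per formula unit: 2 × 26.982 = 53.964 g.
Weight fraction Al = 53.964 / 496.137 = 0.1088.

10.88 wt%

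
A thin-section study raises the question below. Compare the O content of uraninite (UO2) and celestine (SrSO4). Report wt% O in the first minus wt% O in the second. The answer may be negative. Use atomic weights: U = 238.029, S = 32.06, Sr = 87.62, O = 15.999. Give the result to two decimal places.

-22.99 percentage points

M(UO2) = 270.027 g/mol, so wt% O = 31.998/270.027 × 100 = 11.85%.
M(SrSO4) = 183.676 g/mol, so wt% O = 63.996/183.676 × 100 = 34.84%.
11.85 − 34.84 = -22.99 pp.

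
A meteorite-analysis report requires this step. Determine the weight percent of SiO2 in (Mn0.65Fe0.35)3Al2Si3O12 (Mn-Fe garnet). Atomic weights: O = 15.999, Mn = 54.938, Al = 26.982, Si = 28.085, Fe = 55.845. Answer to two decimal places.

Formula mass = 495.973 g/mol.
3 Si → 3.0000 mol SiO2 per formula unit; M(SiO2) = 60.083, so SiO2 mass = 180.249 g.
180.249/495.973 × 100 = 36.34 wt%.

36.34 wt%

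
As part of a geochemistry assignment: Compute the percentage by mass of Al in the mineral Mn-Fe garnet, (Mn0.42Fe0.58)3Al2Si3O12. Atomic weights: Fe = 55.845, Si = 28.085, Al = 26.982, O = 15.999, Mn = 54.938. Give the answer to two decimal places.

10.87 wt%

Molar mass of (Mn0.42Fe0.58)3Al2Si3O12: 1.26*54.938 + 1.74*55.845 + 2*26.982 + 3*28.085 + 12*15.999 = 496.599 g/mol.
Mass of Al per formula unit: 2 × 26.982 = 53.964 g.
Weight fraction Al = 53.964 / 496.599 = 0.1087.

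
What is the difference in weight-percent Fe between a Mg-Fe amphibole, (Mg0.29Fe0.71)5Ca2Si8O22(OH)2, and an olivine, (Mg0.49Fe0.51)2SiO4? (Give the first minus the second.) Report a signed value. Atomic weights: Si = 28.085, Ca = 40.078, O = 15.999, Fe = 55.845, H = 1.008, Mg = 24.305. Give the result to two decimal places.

M((Mg0.29Fe0.71)5Ca2Si8O22(OH)2) = 924.320 g/mol, so wt% Fe = 198.250/924.320 × 100 = 21.45%.
M((Mg0.49Fe0.51)2SiO4) = 172.862 g/mol, so wt% Fe = 56.962/172.862 × 100 = 32.95%.
21.45 − 32.95 = -11.50 pp.

-11.50 percentage points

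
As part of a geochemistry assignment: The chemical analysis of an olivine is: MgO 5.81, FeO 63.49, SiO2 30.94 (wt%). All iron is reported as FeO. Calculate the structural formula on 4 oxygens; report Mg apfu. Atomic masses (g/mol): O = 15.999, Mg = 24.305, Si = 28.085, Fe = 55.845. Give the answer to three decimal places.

5.81 wt% MgO ÷ 40.304 g/mol = 0.14415 mol, giving 0.14415 Mg and 0.14415 O.
63.49 wt% FeO ÷ 71.844 g/mol = 0.88372 mol, giving 0.88372 Fe and 0.88372 O.
30.94 wt% SiO2 ÷ 60.083 g/mol = 0.51495 mol, giving 0.51495 Si and 1.02990 O.
Oxygen sums to 2.05777; scaling by 4/2.05777 = 1.94385 puts the formula on 4 O.
Mg: 0.14415 × 1.94385 = 0.280 atoms per formula unit.

0.280 Mg apfu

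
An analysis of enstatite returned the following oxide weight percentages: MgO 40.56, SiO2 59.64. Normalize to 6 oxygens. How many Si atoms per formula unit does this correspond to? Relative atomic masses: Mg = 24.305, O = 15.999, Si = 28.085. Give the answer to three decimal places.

40.56 wt% MgO ÷ 40.304 g/mol = 1.00635 mol, giving 1.00635 Mg and 1.00635 O.
59.64 wt% SiO2 ÷ 60.083 g/mol = 0.99263 mol, giving 0.99263 Si and 1.98526 O.
Oxygen sums to 2.99161; scaling by 6/2.99161 = 2.00561 puts the formula on 6 O.
Si: 0.99263 × 2.00561 = 1.991 atoms per formula unit.

1.991 Si apfu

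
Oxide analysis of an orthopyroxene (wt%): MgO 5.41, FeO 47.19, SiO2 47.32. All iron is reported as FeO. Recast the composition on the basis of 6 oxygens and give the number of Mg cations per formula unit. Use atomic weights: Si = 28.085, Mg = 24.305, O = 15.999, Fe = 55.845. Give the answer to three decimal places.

0.340 Mg apfu

MgO (M=40.304): mol = 0.13423; Mg = 0.13423, O = 0.13423.
FeO (M=71.844): mol = 0.65684; Fe = 0.65684, O = 0.65684.
SiO2 (M=60.083): mol = 0.78758; Si = 0.78758, O = 1.57516.
ΣO = 2.36623; factor = 6/ΣO = 2.53568.
Mg apfu = 0.13423 × 2.53568 = 0.340.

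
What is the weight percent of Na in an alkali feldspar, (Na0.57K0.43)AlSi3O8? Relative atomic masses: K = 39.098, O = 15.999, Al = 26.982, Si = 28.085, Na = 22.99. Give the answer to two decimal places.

4.87 weight percent

Formula mass = 0.57×22.99 + 0.43×39.098 + 1×26.982 + 3×28.085 + 8×15.999 = 269.145 g/mol, of which 13.104 g is Na.
So Na makes up 13.104/269.145 = 0.0487 of the mass, i.e. 4.87%.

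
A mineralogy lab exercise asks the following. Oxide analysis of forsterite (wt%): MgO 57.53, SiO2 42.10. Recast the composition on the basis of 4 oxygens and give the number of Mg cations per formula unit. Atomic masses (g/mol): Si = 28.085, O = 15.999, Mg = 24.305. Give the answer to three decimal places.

MgO: 57.53/40.304 = 1.42740 mol → 1.42740 mol Mg, 1.42740 mol O.
SiO2: 42.10/60.083 = 0.70070 mol → 0.70070 mol Si, 1.40140 mol O.
Total oxygen = 2.82880 mol. Normalization factor = 4/2.82880 = 1.41403.
Mg per 4 O = 1.42740 × 1.41403 = 2.018.

2.018 Mg apfu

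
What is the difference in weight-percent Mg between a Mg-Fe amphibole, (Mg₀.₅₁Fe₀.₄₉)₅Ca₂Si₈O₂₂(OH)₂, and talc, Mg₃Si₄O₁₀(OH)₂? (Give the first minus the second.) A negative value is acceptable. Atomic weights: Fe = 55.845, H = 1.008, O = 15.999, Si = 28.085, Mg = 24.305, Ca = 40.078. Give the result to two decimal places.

Mg in (Mg₀.₅₁Fe₀.₄₉)₅Ca₂Si₈O₂₂(OH)₂: molar mass 889.626 g/mol; 2.55×24.305 = 61.978 g → 6.97 wt%.
Mg in Mg₃Si₄O₁₀(OH)₂: molar mass 379.259 g/mol; 3×24.305 = 72.915 g → 19.23 wt%.
Difference = 6.97 − 19.23 = -12.26 percentage points.

-12.26 percentage points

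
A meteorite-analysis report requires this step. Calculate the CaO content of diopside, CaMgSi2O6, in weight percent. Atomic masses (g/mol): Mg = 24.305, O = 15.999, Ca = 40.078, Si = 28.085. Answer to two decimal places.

Molar mass of CaMgSi2O6 = 1·40.078 + 1·24.305 + 2·28.085 + 6·15.999 = 216.547 g/mol.
Each formula unit contains 1 Ca, equivalent to 1/1 = 1.0000 mol CaO.
M(CaO) = 1×40.078 + 1×15.999 = 56.077 g/mol.
Mass of CaO per formula unit = 1.0000 × 56.077 = 56.077 g.
CaO wt% = 56.077 / 216.547 × 100 = 25.90%.

25.90 wt%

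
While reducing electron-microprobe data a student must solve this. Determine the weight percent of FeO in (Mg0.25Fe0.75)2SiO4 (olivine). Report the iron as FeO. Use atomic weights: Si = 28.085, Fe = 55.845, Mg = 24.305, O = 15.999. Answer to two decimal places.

57.32 wt%

Molar mass of (Mg0.25Fe0.75)2SiO4 = 0.50×24.305 + 1.50×55.845 + 1×28.085 + 4×15.999 = 188.001 g/mol.
Each formula unit contains 1.50 Fe, equivalent to 1.50/1 = 1.5000 mol FeO.
M(FeO) = 1×55.845 + 1×15.999 = 71.844 g/mol.
Mass of FeO per formula unit = 1.5000 × 71.844 = 107.766 g.
FeO wt% = 107.766 / 188.001 × 100 = 57.32%.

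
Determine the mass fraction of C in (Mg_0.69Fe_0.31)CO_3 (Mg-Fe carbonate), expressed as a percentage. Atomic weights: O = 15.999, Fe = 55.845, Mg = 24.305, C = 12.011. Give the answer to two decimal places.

M((Mg_0.69Fe_0.31)CO_3) = 94.090 g/mol.
C contributes 1 × 12.011 = 12.011 g per mole.
12.011/94.090 = 0.1277 → 12.77%.

12.77 mass %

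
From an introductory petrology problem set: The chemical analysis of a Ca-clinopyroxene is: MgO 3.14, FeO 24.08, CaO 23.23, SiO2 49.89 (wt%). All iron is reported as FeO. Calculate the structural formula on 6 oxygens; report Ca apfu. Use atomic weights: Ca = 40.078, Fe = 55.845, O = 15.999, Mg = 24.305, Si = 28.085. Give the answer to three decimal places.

0.999 Ca apfu

MgO: 3.14/40.304 = 0.07791 mol → 0.07791 mol Mg, 0.07791 mol O.
FeO: 24.08/71.844 = 0.33517 mol → 0.33517 mol Fe, 0.33517 mol O.
CaO: 23.23/56.077 = 0.41425 mol → 0.41425 mol Ca, 0.41425 mol O.
SiO2: 49.89/60.083 = 0.83035 mol → 0.83035 mol Si, 1.66070 mol O.
Total oxygen = 2.48803 mol. Normalization factor = 6/2.48803 = 2.41155.
Ca per 6 O = 0.41425 × 2.41155 = 0.999.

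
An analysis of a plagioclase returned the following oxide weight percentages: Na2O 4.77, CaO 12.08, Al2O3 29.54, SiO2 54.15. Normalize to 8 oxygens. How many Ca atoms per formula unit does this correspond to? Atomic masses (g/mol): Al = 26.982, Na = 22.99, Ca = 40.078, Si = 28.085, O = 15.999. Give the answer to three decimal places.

Na2O (M=61.979): mol = 0.07696; Na = 0.15392, O = 0.07696.
CaO (M=56.077): mol = 0.21542; Ca = 0.21542, O = 0.21542.
Al2O3 (M=101.961): mol = 0.28972; Al = 0.57944, O = 0.86916.
SiO2 (M=60.083): mol = 0.90125; Si = 0.90125, O = 1.80250.
ΣO = 2.96404; factor = 8/ΣO = 2.69902.
Ca apfu = 0.21542 × 2.69902 = 0.581.

0.581 Ca apfu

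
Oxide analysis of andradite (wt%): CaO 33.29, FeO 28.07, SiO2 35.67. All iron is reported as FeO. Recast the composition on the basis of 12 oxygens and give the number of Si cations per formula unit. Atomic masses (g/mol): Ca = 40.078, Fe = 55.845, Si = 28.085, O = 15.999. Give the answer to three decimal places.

33.29 wt% CaO ÷ 56.077 g/mol = 0.59365 mol, giving 0.59365 Ca and 0.59365 O.
28.07 wt% FeO ÷ 71.844 g/mol = 0.39071 mol, giving 0.39071 Fe and 0.39071 O.
35.67 wt% SiO2 ÷ 60.083 g/mol = 0.59368 mol, giving 0.59368 Si and 1.18736 O.
Oxygen sums to 2.17172; scaling by 12/2.17172 = 5.52557 puts the formula on 12 O.
Si: 0.59368 × 5.52557 = 3.280 atoms per formula unit.

3.280 Si apfu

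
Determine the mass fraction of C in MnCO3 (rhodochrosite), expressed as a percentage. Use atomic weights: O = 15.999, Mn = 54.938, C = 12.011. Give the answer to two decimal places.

M(MnCO3) = 114.946 g/mol.
C contributes 1 × 12.011 = 12.011 g per mole.
12.011/114.946 = 0.1045 → 10.45%.

10.45 weight percent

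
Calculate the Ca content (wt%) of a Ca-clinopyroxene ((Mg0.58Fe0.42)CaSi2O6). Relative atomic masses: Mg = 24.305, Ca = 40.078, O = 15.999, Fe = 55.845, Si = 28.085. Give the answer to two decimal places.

Molar mass of (Mg0.58Fe0.42)CaSi2O6: 0.58·24.305 + 0.42·55.845 + 1·40.078 + 2·28.085 + 6·15.999 = 229.794 g/mol.
Mass of Ca per formula unit: 1 × 40.078 = 40.078 g.
Weight fraction Ca = 40.078 / 229.794 = 0.1744.

17.44 wt%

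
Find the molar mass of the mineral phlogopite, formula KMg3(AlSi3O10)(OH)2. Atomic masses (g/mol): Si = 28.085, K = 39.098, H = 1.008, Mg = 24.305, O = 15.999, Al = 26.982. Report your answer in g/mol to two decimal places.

417.25 g/mol

M = 1(39.098) + 3(24.305) + 1(26.982) + 3(28.085) + 12(15.999) + 2(1.008)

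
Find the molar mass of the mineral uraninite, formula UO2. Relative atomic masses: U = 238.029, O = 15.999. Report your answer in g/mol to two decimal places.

270.03 g/mol

U: 1 × 238.029 = 238.0290
O: 2 × 15.999 = 31.9980
Summing the contributions gives the formula mass.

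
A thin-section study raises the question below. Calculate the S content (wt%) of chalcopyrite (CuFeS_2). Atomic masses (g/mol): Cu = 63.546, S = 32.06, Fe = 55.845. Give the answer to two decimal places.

Molar mass of CuFeS_2: 1*63.546 + 1*55.845 + 2*32.06 = 183.511 g/mol.
Mass of S per formula unit: 2 × 32.06 = 64.120 g.
Weight fraction S = 64.120 / 183.511 = 0.3494.

34.94 wt%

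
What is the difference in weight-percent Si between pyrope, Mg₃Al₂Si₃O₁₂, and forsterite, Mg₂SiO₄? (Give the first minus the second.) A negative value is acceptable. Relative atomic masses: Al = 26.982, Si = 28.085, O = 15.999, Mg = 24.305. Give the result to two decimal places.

Si in Mg₃Al₂Si₃O₁₂: molar mass 403.122 g/mol; 3×28.085 = 84.255 g → 20.90 wt%.
Si in Mg₂SiO₄: molar mass 140.691 g/mol; 1×28.085 = 28.085 g → 19.96 wt%.
Difference = 20.90 − 19.96 = 0.94 percentage points.

0.94 percentage points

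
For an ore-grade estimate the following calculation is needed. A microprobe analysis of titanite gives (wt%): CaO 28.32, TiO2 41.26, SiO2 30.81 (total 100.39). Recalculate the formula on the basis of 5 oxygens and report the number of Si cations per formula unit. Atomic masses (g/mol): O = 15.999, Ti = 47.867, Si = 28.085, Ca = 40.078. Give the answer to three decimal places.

1.000 Si apfu

CaO (M=56.077): mol = 0.50502; Ca = 0.50502, O = 0.50502.
TiO2 (M=79.865): mol = 0.51662; Ti = 0.51662, O = 1.03324.
SiO2 (M=60.083): mol = 0.51279; Si = 0.51279, O = 1.02558.
ΣO = 2.56384; factor = 5/ΣO = 1.95020.
Si apfu = 0.51279 × 1.95020 = 1.000.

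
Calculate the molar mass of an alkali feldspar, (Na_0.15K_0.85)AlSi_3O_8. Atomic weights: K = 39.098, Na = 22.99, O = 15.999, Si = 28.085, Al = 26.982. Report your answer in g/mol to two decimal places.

275.91 g/mol

Na: 0.15 × 22.99 = 3.4485
K: 0.85 × 39.098 = 33.2333
Al: 1 × 26.982 = 26.9820
Si: 3 × 28.085 = 84.2550
O: 8 × 15.999 = 127.9920
Summing the contributions gives the formula mass.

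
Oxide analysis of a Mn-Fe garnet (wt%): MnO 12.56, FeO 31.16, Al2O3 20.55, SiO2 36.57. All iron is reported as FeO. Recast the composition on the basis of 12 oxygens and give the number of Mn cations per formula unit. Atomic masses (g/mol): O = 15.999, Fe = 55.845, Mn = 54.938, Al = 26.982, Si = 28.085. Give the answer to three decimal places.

0.873 Mn apfu

MnO: 12.56/70.937 = 0.17706 mol → 0.17706 mol Mn, 0.17706 mol O.
FeO: 31.16/71.844 = 0.43372 mol → 0.43372 mol Fe, 0.43372 mol O.
Al2O3: 20.55/101.961 = 0.20155 mol → 0.40310 mol Al, 0.60465 mol O.
SiO2: 36.57/60.083 = 0.60866 mol → 0.60866 mol Si, 1.21732 mol O.
Total oxygen = 2.43275 mol. Normalization factor = 12/2.43275 = 4.93269.
Mn per 12 O = 0.17706 × 4.93269 = 0.873.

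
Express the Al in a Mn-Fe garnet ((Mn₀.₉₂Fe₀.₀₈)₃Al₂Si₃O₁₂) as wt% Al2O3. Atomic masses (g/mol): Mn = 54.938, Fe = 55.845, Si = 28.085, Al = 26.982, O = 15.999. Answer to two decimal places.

20.59 wt%

M((Mn₀.₉₂Fe₀.₀₈)₃Al₂Si₃O₁₂) = 495.239 g/mol; M(Al2O3) = 101.961 g/mol.
Moles Al2O3 per formula unit = 2 Al ÷ 2 = 1.0000.
Al2O3 fraction = (1.0000 × 101.961) / 495.239 = 101.961/495.239 = 0.2059.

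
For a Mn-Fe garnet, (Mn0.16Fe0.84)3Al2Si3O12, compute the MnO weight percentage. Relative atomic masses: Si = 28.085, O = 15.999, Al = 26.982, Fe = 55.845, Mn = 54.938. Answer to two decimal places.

M((Mn0.16Fe0.84)3Al2Si3O12) = 497.307 g/mol; M(MnO) = 70.937 g/mol.
Moles MnO per formula unit = 0.48 Mn ÷ 1 = 0.4800.
MnO fraction = (0.4800 × 70.937) / 497.307 = 34.050/497.307 = 0.0685.

6.85 wt%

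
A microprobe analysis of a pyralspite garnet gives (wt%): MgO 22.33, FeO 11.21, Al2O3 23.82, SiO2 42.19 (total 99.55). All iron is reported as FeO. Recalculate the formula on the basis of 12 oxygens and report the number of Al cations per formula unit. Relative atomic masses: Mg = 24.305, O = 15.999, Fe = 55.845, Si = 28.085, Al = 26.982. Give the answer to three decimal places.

22.33 wt% MgO ÷ 40.304 g/mol = 0.55404 mol, giving 0.55404 Mg and 0.55404 O.
11.21 wt% FeO ÷ 71.844 g/mol = 0.15603 mol, giving 0.15603 Fe and 0.15603 O.
23.82 wt% Al2O3 ÷ 101.961 g/mol = 0.23362 mol, giving 0.46724 Al and 0.70086 O.
42.19 wt% SiO2 ÷ 60.083 g/mol = 0.70220 mol, giving 0.70220 Si and 1.40440 O.
Oxygen sums to 2.81533; scaling by 12/2.81533 = 4.26238 puts the formula on 12 O.
Al: 0.46724 × 4.26238 = 1.992 atoms per formula unit.

1.992 Al apfu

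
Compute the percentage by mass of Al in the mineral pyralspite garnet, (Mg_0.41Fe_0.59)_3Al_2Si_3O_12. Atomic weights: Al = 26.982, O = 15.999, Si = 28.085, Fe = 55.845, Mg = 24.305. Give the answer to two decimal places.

11.76 weight percent

Formula mass = 1.23·24.305 + 1.77·55.845 + 2·26.982 + 3·28.085 + 12·15.999 = 458.948 g/mol, of which 53.964 g is Al.
So Al makes up 53.964/458.948 = 0.1176 of the mass, i.e. 11.76%.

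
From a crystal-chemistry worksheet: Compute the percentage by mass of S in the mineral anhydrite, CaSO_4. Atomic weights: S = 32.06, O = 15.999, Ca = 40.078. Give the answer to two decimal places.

23.55 mass %

Formula mass = 1×40.078 + 1×32.06 + 4×15.999 = 136.134 g/mol, of which 32.060 g is S.
So S makes up 32.060/136.134 = 0.2355 of the mass, i.e. 23.55%.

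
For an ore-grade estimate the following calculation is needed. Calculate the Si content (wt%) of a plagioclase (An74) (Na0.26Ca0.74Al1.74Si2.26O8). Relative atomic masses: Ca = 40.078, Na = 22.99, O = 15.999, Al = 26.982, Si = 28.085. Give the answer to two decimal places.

Formula mass = 0.26*22.99 + 0.74*40.078 + 1.74*26.982 + 2.26*28.085 + 8*15.999 = 274.048 g/mol, of which 63.472 g is Si.
So Si makes up 63.472/274.048 = 0.2316 of the mass, i.e. 23.16%.

23.16 wt%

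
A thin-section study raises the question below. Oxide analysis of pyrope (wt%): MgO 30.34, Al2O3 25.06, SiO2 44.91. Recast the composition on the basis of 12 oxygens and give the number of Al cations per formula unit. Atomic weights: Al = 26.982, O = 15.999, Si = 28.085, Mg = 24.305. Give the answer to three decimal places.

1.976 Al apfu

MgO: 30.34/40.304 = 0.75278 mol → 0.75278 mol Mg, 0.75278 mol O.
Al2O3: 25.06/101.961 = 0.24578 mol → 0.49156 mol Al, 0.73734 mol O.
SiO2: 44.91/60.083 = 0.74747 mol → 0.74747 mol Si, 1.49494 mol O.
Total oxygen = 2.98506 mol. Normalization factor = 12/2.98506 = 4.02002.
Al per 12 O = 0.49156 × 4.02002 = 1.976.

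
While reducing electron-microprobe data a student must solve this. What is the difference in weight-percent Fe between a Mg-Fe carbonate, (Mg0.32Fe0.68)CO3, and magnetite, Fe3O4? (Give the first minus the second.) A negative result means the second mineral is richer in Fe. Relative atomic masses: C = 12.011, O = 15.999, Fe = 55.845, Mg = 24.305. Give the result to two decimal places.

Fe in (Mg0.32Fe0.68)CO3: molar mass 105.760 g/mol; 0.68×55.845 = 37.975 g → 35.91 wt%.
Fe in Fe3O4: molar mass 231.531 g/mol; 3×55.845 = 167.535 g → 72.36 wt%.
Difference = 35.91 − 72.36 = -36.45 percentage points.

-36.45 percentage points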